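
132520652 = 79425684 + 53094968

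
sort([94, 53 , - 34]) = [ -34, 53,94 ]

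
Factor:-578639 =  - 419^1 *1381^1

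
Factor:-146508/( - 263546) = 174/313 = 2^1*3^1*29^1*313^( - 1)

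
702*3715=2607930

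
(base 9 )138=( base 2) 1110100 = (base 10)116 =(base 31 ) 3N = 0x74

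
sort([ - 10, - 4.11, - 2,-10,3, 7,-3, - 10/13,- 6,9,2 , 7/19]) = [-10, - 10, - 6 ,-4.11, - 3,-2, - 10/13,7/19  ,  2,3,7,9]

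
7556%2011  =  1523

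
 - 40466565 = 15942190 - 56408755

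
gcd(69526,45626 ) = 2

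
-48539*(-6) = 291234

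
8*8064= 64512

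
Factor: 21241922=2^1*13^1* 37^1*71^1 * 311^1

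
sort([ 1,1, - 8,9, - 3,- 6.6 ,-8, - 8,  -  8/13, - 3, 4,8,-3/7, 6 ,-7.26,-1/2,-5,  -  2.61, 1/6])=[-8,-8, - 8, - 7.26, - 6.6,  -  5, - 3,  -  3, - 2.61, - 8/13, - 1/2, - 3/7, 1/6, 1,1 , 4, 6, 8,9 ] 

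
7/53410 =1/7630 =0.00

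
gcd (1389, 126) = 3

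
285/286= 285/286  =  1.00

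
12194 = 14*871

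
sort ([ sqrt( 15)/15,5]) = [ sqrt(15)/15,5] 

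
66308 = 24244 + 42064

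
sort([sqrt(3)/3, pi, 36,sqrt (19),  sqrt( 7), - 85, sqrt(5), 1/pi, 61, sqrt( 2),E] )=[  -  85,  1/pi, sqrt( 3)/3, sqrt( 2 ), sqrt (5),sqrt(7 ), E,pi , sqrt (19),36 , 61] 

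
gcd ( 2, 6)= 2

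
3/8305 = 3/8305 = 0.00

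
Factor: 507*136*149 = 2^3*3^1* 13^2*17^1*149^1= 10273848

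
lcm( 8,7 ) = 56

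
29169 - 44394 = - 15225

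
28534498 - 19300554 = 9233944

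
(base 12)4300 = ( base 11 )5577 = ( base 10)7344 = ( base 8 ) 16260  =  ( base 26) AMC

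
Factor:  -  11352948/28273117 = -2^2* 3^1  *946079^1 * 28273117^( - 1) 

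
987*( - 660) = -651420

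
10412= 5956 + 4456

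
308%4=0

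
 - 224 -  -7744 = 7520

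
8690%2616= 842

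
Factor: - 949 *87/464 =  - 2^( - 4 )*3^1*13^1*73^1  =  - 2847/16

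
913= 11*83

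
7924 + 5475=13399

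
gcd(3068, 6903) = 767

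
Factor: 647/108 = 2^( - 2 )*3^( - 3 ) * 647^1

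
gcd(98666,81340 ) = 2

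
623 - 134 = 489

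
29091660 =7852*3705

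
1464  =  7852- 6388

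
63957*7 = 447699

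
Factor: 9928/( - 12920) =-5^( - 1 )*19^( - 1)*73^1 = - 73/95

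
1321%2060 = 1321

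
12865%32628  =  12865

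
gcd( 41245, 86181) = 1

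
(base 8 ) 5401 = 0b101100000001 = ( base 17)9cc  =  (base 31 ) 2SR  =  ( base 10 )2817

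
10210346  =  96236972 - 86026626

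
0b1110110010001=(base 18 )1569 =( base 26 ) b53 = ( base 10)7569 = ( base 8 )16621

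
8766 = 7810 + 956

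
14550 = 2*7275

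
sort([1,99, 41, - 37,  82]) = [-37, 1, 41,82 , 99 ]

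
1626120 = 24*67755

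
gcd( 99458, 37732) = 2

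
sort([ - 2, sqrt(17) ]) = [ - 2 , sqrt( 17 )]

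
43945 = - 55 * (-799 ) 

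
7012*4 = 28048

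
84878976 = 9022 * 9408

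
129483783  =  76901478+52582305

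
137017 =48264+88753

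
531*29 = 15399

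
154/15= 154/15  =  10.27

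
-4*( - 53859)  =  215436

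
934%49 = 3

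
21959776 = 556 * 39496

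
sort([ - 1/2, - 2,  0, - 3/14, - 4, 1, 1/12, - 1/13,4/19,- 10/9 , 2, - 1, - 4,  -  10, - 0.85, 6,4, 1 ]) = [ - 10, - 4, - 4, - 2, - 10/9, - 1, - 0.85,- 1/2, - 3/14, -1/13, 0 , 1/12, 4/19, 1, 1, 2, 4, 6 ] 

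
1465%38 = 21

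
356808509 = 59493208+297315301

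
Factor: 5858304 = 2^10*3^1*1907^1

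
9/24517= 9/24517 = 0.00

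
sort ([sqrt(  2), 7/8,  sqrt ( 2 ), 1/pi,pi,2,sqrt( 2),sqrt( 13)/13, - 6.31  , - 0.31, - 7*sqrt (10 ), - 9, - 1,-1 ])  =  [ - 7*sqrt( 10 ),-9, - 6.31, - 1, -1, -0.31,sqrt( 13 ) /13, 1/pi,7/8 , sqrt ( 2 ),  sqrt( 2 ),sqrt( 2 ), 2,pi ]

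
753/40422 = 251/13474 = 0.02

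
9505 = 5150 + 4355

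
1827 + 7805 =9632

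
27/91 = 27/91  =  0.30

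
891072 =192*4641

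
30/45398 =15/22699 = 0.00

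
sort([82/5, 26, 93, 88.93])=[ 82/5,26, 88.93, 93]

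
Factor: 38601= 3^2*4289^1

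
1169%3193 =1169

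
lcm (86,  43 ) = 86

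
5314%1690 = 244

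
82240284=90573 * 908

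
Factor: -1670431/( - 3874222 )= 2^(  -  1) * 7^1 * 11^( - 1)*127^1 * 229^(-1)*769^( - 1 )*1879^1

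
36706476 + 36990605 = 73697081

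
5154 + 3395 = 8549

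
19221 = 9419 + 9802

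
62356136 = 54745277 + 7610859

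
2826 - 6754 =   -  3928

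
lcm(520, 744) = 48360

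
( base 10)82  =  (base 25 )37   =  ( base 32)2I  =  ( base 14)5C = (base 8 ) 122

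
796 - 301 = 495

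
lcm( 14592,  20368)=977664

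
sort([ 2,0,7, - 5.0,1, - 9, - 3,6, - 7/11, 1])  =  [ - 9, - 5.0,- 3, - 7/11, 0,1,1,2,6,7 ] 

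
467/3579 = 467/3579 = 0.13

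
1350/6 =225 =225.00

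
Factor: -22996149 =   -  3^1*  11^1*696853^1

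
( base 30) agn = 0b10010100011111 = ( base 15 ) 2C38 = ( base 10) 9503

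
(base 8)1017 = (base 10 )527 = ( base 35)f2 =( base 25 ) l2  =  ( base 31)H0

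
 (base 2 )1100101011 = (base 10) 811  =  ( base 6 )3431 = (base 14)41D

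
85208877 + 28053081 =113261958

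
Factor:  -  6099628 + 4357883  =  -5^1*101^1*3449^1 = -1741745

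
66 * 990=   65340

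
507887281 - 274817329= 233069952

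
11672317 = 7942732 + 3729585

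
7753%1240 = 313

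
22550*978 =22053900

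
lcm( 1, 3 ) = 3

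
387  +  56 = 443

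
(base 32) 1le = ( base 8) 3256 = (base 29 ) 20s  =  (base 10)1710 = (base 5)23320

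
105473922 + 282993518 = 388467440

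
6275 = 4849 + 1426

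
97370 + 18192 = 115562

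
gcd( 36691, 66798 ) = 1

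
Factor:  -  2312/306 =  - 2^2*  3^( - 2)*17^1 = -68/9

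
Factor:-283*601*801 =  - 3^2*89^1*283^1 * 601^1=- 136236483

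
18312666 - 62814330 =-44501664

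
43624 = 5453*8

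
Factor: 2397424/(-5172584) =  - 299678/646573 = - 2^1*149839^1*  646573^(  -  1)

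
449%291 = 158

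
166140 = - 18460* ( - 9)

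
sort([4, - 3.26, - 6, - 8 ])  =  [ - 8, - 6, - 3.26, 4 ] 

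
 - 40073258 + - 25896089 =-65969347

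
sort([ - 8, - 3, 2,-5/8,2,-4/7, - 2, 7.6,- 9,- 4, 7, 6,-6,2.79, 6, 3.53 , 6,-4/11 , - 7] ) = [-9,-8,  -  7,-6,-4, -3, - 2, - 5/8, - 4/7, -4/11,2,2, 2.79,3.53, 6,  6, 6, 7, 7.6 ] 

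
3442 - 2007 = 1435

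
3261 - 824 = 2437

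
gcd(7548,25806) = 102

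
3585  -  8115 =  - 4530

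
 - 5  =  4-9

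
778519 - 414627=363892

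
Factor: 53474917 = 1423^1*37579^1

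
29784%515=429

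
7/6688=7/6688 = 0.00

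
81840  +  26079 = 107919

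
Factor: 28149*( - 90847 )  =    -  2557252203 =- 3^1*11^1*853^1*90847^1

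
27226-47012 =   -  19786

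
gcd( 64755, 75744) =9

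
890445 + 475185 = 1365630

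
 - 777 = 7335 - 8112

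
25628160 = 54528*470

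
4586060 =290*15814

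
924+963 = 1887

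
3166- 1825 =1341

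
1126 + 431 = 1557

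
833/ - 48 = -18  +  31/48 = -  17.35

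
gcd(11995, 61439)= 1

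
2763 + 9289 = 12052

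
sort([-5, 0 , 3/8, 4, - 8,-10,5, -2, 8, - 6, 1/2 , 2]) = [ - 10, - 8, - 6, - 5, - 2, 0,3/8,1/2, 2,4, 5, 8]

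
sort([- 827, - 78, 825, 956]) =[ - 827, - 78, 825,956 ]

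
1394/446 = 697/223 = 3.13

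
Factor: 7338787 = 7338787^1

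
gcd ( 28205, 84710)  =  5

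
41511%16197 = 9117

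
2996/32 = 749/8 = 93.62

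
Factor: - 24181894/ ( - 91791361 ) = 2^1*11^1 *1099177^1*91791361^(-1)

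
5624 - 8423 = -2799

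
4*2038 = 8152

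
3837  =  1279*3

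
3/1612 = 3/1612 = 0.00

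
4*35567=142268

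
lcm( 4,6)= 12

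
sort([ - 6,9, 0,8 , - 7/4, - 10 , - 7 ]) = [ - 10,- 7, - 6, - 7/4,  0, 8,  9]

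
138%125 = 13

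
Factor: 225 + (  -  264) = - 39 = - 3^1 * 13^1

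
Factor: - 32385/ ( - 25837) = 3^1* 5^1*7^( - 1)*17^1*127^1*3691^(  -  1 ) 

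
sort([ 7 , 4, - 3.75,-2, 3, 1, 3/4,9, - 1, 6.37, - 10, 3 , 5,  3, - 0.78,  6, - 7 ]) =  [ - 10, - 7, - 3.75, - 2, - 1,-0.78 , 3/4,1, 3, 3, 3,  4 , 5, 6, 6.37, 7,9] 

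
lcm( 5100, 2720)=40800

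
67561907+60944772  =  128506679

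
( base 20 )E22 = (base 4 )1120022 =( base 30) 682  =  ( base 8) 13012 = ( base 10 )5642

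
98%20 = 18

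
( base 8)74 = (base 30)20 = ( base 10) 60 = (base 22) 2g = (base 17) 39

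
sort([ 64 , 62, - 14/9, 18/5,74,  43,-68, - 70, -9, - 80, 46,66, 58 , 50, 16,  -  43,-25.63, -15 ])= [-80,  -  70, - 68, - 43,-25.63, - 15,-9, - 14/9,18/5,16, 43, 46, 50, 58, 62, 64, 66, 74]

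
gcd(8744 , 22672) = 8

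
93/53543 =93/53543 = 0.00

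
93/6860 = 93/6860=0.01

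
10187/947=10187/947 = 10.76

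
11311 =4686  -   - 6625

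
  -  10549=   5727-16276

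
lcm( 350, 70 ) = 350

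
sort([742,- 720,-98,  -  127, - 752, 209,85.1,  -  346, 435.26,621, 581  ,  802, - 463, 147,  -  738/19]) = [ - 752,-720, - 463, - 346, - 127, - 98 , - 738/19, 85.1,147, 209,435.26,581,621, 742, 802 ]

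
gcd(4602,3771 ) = 3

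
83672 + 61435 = 145107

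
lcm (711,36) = 2844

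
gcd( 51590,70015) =3685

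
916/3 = 916/3 = 305.33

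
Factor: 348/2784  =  2^( -3 )= 1/8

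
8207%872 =359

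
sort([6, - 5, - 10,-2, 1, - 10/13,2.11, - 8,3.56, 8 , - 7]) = [ - 10, - 8, - 7, - 5, - 2, - 10/13,1,2.11,3.56, 6, 8]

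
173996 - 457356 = - 283360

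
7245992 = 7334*988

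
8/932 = 2/233 = 0.01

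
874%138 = 46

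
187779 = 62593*3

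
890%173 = 25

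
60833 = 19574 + 41259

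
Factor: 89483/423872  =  2^( - 6)*37^ ( - 1)*43^1*179^(-1 ) * 2081^1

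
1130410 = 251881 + 878529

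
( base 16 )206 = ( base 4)20012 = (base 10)518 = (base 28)IE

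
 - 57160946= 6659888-63820834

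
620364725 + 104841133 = 725205858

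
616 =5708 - 5092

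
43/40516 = 43/40516 = 0.00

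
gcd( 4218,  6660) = 222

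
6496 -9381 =-2885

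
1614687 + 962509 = 2577196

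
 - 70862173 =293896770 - 364758943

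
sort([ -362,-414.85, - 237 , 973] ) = [- 414.85, - 362 , - 237 , 973 ] 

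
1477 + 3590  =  5067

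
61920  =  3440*18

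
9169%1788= 229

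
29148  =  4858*6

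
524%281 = 243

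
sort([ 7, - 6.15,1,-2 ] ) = [ - 6.15, - 2 , 1,7]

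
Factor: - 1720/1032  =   - 5/3 = - 3^( - 1)*5^1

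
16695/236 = 70+175/236 = 70.74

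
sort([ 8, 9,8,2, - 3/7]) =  [ - 3/7,2, 8,8, 9]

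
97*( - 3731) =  - 361907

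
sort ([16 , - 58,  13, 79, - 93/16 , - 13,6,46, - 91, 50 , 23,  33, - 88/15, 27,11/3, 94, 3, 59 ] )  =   [ - 91, - 58, - 13, - 88/15,- 93/16,  3 , 11/3, 6, 13, 16 , 23,27, 33,46, 50 , 59, 79,94 ]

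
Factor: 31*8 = 248 = 2^3*31^1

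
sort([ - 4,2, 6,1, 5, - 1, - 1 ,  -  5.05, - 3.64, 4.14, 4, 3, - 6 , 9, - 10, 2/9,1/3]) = [ - 10,  -  6, - 5.05, - 4, - 3.64, - 1, - 1,2/9, 1/3,1,  2, 3,4, 4.14, 5, 6, 9 ] 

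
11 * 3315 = 36465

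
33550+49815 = 83365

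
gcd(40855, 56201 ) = 1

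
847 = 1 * 847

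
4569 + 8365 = 12934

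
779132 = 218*3574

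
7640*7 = 53480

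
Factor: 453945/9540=2^ ( - 2) * 3^ (-1)*571^1 = 571/12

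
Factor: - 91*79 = -7189 = - 7^1 * 13^1  *  79^1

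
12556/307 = 40+276/307 = 40.90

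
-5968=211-6179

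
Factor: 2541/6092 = 2^( - 2)*3^1*7^1*11^2*1523^( - 1)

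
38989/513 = 76+ 1/513 = 76.00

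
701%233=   2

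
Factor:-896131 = - 181^1*4951^1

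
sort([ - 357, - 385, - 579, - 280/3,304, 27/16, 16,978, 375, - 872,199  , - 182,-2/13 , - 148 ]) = [-872, - 579,-385, - 357,-182, - 148, - 280/3 , - 2/13,27/16,16,  199, 304, 375,978 ]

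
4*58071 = 232284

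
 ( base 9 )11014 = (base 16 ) 1c87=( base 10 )7303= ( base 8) 16207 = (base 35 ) 5XN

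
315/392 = 45/56 = 0.80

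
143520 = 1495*96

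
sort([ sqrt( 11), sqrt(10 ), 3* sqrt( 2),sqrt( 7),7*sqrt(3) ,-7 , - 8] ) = [ - 8, - 7,sqrt( 7),sqrt(10), sqrt( 11), 3*sqrt(2), 7*sqrt( 3)]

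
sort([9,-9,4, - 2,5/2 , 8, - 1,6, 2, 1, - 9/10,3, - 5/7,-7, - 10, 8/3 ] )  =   [ - 10, - 9,-7,-2,-1,-9/10,  -  5/7,1,2,5/2,8/3 , 3,4 , 6,8 , 9 ]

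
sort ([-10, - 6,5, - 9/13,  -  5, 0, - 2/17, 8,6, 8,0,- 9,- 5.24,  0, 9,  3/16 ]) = [ - 10, - 9, - 6, - 5.24, - 5, - 9/13, - 2/17,0, 0, 0 , 3/16, 5,6, 8, 8,9 ]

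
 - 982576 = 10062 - 992638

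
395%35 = 10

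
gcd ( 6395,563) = 1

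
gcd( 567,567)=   567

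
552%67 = 16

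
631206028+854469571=1485675599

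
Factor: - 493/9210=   -  2^ (  -  1)*3^(-1)*5^(  -  1 )*17^1*29^1*307^(- 1 )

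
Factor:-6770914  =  -2^1 * 47^1*72031^1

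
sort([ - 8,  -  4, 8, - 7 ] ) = [ -8 ,-7,-4,8] 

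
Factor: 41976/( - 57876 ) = -66/91 = - 2^1*3^1*7^ ( - 1 )*11^1*13^( - 1) 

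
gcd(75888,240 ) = 48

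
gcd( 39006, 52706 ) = 2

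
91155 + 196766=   287921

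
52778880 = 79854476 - 27075596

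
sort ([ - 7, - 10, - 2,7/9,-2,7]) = [-10, - 7,-2 ,- 2,7/9,7]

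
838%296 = 246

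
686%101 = 80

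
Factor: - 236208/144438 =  - 296/181=- 2^3*37^1 *181^( - 1 ) 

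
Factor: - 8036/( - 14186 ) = 98/173 =2^1*7^2 *173^(-1 )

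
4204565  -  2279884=1924681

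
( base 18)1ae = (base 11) 431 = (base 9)635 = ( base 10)518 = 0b1000000110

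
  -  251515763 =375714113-627229876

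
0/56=0 = 0.00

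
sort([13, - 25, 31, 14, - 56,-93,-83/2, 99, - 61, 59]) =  [-93,-61, - 56,-83/2, - 25,13, 14, 31, 59, 99 ]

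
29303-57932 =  - 28629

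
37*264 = 9768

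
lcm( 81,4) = 324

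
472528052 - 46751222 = 425776830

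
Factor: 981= 3^2*109^1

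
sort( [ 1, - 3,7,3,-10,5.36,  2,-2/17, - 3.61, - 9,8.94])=[ - 10, - 9,-3.61, - 3, - 2/17, 1,2,3,5.36,7,8.94]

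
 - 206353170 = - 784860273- - 578507103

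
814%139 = 119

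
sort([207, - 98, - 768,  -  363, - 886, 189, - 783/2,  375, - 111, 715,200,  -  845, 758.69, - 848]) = [ - 886, - 848, - 845, - 768,  -  783/2, - 363, - 111,  -  98,189 , 200,  207,375, 715,758.69] 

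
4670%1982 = 706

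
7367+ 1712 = 9079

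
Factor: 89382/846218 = 44691/423109 = 3^1*14897^1*423109^( - 1 )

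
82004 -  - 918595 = 1000599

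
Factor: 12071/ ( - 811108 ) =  - 2^( - 2)*12071^1*202777^( - 1 ) 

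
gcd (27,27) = 27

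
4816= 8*602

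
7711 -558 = 7153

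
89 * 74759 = 6653551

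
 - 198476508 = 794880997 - 993357505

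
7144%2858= 1428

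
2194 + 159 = 2353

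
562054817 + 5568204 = 567623021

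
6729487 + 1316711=8046198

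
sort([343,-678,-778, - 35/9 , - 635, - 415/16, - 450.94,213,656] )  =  [ - 778,-678, - 635, - 450.94 , - 415/16,-35/9, 213, 343,656]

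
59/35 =1  +  24/35 = 1.69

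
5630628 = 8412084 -2781456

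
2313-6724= - 4411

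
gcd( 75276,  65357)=1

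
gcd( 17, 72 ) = 1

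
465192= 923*504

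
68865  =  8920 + 59945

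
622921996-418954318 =203967678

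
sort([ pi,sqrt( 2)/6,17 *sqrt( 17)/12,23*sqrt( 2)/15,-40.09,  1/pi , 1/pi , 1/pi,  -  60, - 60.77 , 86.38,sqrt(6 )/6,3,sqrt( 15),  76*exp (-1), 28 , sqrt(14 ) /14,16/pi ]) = [ - 60.77, - 60,-40.09,sqrt( 2)/6,sqrt ( 14 )/14, 1/pi,1/pi,1/pi,sqrt( 6 )/6,23*sqrt ( 2) /15, 3, pi, sqrt( 15 ), 16/pi, 17*sqrt( 17)/12,76 *exp( - 1 ) , 28, 86.38 ]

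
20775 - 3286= 17489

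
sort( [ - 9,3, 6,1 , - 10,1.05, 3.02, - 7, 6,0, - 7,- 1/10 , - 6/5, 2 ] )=[  -  10, - 9, - 7, - 7,-6/5, - 1/10, 0, 1,1.05,2,  3 , 3.02,6, 6 ] 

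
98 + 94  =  192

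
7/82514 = 7/82514 = 0.00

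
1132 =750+382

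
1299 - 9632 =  - 8333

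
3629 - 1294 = 2335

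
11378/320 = 35+ 89/160 = 35.56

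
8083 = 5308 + 2775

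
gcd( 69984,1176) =24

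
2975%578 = 85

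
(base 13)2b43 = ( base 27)8HH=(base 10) 6308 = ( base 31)6HF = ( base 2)1100010100100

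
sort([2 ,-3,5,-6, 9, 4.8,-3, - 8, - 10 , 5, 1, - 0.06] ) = [ - 10,-8, - 6,-3,-3,-0.06, 1 , 2,4.8,5,5,9 ] 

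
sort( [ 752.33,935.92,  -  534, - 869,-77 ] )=[ - 869,  -  534, - 77,752.33,935.92 ] 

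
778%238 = 64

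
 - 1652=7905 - 9557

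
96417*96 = 9256032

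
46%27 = 19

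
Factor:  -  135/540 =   -  1/4 =- 2^( - 2 ) 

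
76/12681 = 76/12681  =  0.01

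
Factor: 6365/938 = 95/14 = 2^( - 1 )*5^1*7^( - 1 )*19^1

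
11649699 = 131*88929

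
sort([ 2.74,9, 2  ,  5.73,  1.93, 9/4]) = [ 1.93, 2,9/4,2.74,5.73,9 ]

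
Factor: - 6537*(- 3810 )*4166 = 103758271020 = 2^2*3^2* 5^1*127^1*2083^1*2179^1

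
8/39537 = 8/39537 = 0.00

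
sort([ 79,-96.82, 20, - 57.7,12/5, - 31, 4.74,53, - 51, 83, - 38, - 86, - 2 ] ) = [ - 96.82, - 86,-57.7, - 51, - 38, - 31,  -  2, 12/5, 4.74,20, 53, 79,83 ]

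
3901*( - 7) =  - 27307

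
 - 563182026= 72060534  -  635242560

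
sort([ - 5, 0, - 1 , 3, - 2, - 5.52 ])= [ - 5.52,-5, -2, - 1, 0, 3 ] 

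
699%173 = 7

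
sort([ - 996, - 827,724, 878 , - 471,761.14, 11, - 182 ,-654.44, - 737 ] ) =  [-996 , - 827, - 737,  -  654.44 , - 471, - 182,11,724, 761.14,878 ]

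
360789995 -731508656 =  - 370718661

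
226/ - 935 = -1+709/935 = - 0.24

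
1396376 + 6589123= 7985499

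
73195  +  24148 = 97343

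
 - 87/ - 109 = 87/109  =  0.80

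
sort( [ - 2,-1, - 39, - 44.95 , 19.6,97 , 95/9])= [  -  44.95, - 39,-2, - 1,95/9, 19.6 , 97] 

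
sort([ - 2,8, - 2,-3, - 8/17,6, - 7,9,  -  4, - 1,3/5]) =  [ - 7, - 4, - 3, - 2, - 2, - 1, - 8/17,3/5,6,8,9 ]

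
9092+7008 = 16100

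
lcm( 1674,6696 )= 6696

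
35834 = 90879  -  55045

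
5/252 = 5/252 = 0.02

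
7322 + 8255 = 15577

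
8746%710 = 226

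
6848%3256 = 336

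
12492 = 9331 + 3161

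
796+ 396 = 1192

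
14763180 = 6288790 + 8474390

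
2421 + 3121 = 5542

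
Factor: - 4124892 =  - 2^2*3^1*263^1*1307^1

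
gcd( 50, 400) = 50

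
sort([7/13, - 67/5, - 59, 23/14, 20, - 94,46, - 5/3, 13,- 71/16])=[ - 94, - 59, - 67/5, - 71/16, - 5/3, 7/13 , 23/14,13, 20, 46]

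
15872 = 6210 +9662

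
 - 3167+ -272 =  - 3439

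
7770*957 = 7435890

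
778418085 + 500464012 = 1278882097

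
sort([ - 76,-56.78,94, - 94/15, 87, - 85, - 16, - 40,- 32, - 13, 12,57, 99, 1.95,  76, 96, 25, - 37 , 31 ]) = [ - 85 , - 76,  -  56.78, - 40,-37, - 32, - 16,  -  13,-94/15,1.95,12, 25, 31, 57,76,87, 94 , 96 , 99 ]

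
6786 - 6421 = 365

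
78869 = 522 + 78347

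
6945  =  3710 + 3235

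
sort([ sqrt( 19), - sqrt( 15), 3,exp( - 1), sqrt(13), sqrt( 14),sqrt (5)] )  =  [ - sqrt( 15),exp( - 1),sqrt( 5),3, sqrt (13 ),sqrt ( 14 ), sqrt(19 )] 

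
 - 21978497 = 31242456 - 53220953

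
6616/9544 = 827/1193 = 0.69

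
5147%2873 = 2274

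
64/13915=64/13915  =  0.00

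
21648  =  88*246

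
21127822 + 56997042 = 78124864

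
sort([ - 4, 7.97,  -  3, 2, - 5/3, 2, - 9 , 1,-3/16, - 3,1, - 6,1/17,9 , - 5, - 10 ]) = [ - 10,-9, - 6,-5, - 4, - 3,  -  3, -5/3, - 3/16, 1/17, 1, 1,2, 2,7.97, 9 ]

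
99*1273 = 126027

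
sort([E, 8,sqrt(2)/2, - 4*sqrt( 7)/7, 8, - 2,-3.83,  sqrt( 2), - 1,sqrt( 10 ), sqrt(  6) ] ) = [ - 3.83,-2, - 4*sqrt( 7 ) /7, - 1,sqrt(2 )/2, sqrt( 2), sqrt( 6),E,sqrt (10), 8,8] 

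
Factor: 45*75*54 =182250=2^1 * 3^6 * 5^3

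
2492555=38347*65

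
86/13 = 6 + 8/13= 6.62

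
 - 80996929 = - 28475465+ - 52521464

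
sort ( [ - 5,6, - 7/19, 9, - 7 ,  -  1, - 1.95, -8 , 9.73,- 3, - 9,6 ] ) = [ - 9, - 8, - 7, - 5,  -  3,- 1.95,- 1, - 7/19, 6, 6,9, 9.73]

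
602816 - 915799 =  - 312983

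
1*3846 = 3846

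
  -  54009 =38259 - 92268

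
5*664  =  3320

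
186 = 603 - 417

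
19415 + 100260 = 119675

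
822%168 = 150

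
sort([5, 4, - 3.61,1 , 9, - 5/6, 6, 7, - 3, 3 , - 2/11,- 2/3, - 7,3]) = [ - 7, - 3.61, - 3, - 5/6, - 2/3,  -  2/11,1, 3, 3,4, 5 , 6, 7, 9]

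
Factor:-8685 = -3^2*5^1*193^1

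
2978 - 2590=388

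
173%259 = 173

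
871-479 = 392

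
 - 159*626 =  - 99534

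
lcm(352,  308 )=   2464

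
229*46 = 10534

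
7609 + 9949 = 17558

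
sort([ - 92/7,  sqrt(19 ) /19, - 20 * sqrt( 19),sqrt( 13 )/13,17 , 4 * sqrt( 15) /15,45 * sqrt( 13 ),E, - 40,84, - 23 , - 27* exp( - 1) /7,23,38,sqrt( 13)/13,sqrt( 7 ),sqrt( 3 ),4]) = [-20 * sqrt(19 ), -40,-23,-92/7, - 27*exp (-1) /7,sqrt(19 ) /19, sqrt( 13 ) /13,sqrt( 13 )/13, 4 * sqrt( 15)/15, sqrt( 3),sqrt( 7 ), E, 4, 17, 23,38 , 84,45 * sqrt (13 )]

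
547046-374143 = 172903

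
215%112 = 103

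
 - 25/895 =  - 5/179 = - 0.03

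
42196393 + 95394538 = 137590931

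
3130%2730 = 400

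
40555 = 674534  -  633979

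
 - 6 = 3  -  9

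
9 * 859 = 7731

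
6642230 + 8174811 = 14817041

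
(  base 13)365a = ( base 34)6LU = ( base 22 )FJ2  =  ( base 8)17000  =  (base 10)7680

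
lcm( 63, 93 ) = 1953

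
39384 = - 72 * ( - 547 ) 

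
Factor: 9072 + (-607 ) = 5^1*1693^1  =  8465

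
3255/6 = 1085/2=   542.50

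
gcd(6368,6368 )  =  6368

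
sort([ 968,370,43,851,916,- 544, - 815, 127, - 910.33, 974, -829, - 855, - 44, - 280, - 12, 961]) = [-910.33, -855 , - 829, - 815, - 544, - 280,-44, - 12 , 43,127,370,851, 916,  961 , 968,974 ]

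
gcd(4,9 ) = 1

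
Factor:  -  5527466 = -2^1*7^1*394819^1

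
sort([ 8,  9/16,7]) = [ 9/16, 7, 8 ] 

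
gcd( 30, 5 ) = 5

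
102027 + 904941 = 1006968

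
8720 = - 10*( - 872 )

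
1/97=1/97 =0.01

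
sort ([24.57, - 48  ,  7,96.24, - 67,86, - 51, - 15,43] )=[ - 67,-51, - 48,  -  15 , 7, 24.57,43,86, 96.24 ]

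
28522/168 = 169 + 65/84=169.77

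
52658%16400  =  3458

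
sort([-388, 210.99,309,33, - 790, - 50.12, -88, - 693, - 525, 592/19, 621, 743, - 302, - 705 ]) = [  -  790, - 705, - 693,-525, - 388, - 302,-88, - 50.12,592/19,33, 210.99 , 309,621,743 ] 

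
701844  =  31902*22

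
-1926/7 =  - 1926/7 = - 275.14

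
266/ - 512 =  - 133/256 = -0.52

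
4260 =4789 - 529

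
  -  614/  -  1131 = 614/1131 = 0.54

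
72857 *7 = 509999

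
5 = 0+5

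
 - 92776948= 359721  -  93136669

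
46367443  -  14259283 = 32108160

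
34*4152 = 141168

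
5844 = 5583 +261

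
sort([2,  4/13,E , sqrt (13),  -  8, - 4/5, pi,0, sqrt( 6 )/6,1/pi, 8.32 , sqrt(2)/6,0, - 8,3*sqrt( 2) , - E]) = [ - 8, - 8, - E, - 4/5,0,  0,sqrt(2)/6, 4/13,1/pi , sqrt (6) /6,  2,E,pi,sqrt ( 13), 3*sqrt(2), 8.32 ]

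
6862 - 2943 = 3919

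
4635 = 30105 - 25470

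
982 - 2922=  -1940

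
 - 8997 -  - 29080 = 20083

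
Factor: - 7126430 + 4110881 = - 3015549  =  - 3^4* 59^1*631^1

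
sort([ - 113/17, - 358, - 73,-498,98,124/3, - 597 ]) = [-597, - 498, - 358, - 73,- 113/17,124/3,98 ] 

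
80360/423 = 80360/423= 189.98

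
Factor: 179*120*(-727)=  - 15615960= - 2^3* 3^1*5^1*179^1 * 727^1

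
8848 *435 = 3848880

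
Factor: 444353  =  7^1*  13^1  *19^1*257^1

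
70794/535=132 + 174/535 = 132.33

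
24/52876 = 6/13219 = 0.00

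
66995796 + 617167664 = 684163460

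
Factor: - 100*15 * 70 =-105000= - 2^3*3^1*5^4*7^1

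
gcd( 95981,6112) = 1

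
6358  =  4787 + 1571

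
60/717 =20/239= 0.08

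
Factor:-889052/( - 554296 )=222263/138574 = 2^( - 1)*47^1 * 193^ ( - 1)*359^(-1)*4729^1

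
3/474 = 1/158 = 0.01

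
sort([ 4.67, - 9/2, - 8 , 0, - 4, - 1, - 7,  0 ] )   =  [-8, - 7, - 9/2, - 4,  -  1, 0 , 0, 4.67 ] 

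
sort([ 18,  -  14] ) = [ - 14,  18]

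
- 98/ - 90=1 + 4/45 = 1.09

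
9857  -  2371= 7486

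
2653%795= 268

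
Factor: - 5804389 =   -  541^1*10729^1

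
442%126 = 64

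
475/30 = 95/6 = 15.83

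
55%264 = 55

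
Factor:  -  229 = - 229^1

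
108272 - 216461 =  - 108189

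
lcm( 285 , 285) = 285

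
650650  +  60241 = 710891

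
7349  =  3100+4249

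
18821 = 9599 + 9222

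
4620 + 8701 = 13321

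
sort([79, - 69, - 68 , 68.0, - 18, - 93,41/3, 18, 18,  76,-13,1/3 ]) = [ - 93, - 69,- 68, - 18,- 13,1/3,41/3 , 18 , 18, 68.0,  76, 79]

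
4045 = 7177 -3132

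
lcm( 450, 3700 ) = 33300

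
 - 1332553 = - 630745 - 701808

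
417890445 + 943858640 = 1361749085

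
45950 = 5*9190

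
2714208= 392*6924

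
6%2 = 0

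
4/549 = 4/549 =0.01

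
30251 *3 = 90753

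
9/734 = 9/734 = 0.01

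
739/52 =14 + 11/52 = 14.21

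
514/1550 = 257/775 = 0.33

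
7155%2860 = 1435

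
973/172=5+113/172  =  5.66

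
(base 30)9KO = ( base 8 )21024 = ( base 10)8724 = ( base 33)80C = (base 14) 3272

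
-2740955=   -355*7721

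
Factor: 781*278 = 217118 = 2^1*11^1*71^1*139^1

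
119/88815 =119/88815 = 0.00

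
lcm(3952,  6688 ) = 86944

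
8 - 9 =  - 1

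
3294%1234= 826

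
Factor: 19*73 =19^1*73^1 = 1387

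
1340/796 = 335/199 = 1.68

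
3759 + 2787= 6546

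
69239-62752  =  6487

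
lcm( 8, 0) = 0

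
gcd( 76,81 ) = 1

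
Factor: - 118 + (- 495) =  - 613^1= -613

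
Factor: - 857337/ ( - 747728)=2^( - 4)*3^1*13^2 * 17^( - 1 )*19^1*89^1*2749^(-1)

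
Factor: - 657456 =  - 2^4* 3^1 * 13697^1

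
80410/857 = 80410/857=93.83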